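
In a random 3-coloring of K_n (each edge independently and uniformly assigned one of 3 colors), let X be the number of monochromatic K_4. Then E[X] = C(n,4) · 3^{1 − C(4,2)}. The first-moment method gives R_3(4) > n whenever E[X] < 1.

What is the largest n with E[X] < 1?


We need C(n, 4) · 3^{1 − 6} < 1, i.e. C(n, 4) < 3^{6 − 1} = 243.
Check values of n near the boundary:
  n = 9: C(9, 4) = 126; 126 < 243? YES
  n = 10: C(10, 4) = 210; 210 < 243? YES
  n = 11: C(11, 4) = 330; 330 < 243? NO
  n = 12: C(12, 4) = 495; 495 < 243? NO
The largest n with C(n, 4) < 243 is n = 10 (where E[X] = 70/81 ≈ 0.8642). Hence R_3(4) > 10, i.e. R_3(4) ≥ 11.

Largest n = 10; hence R_3(4) > 10.


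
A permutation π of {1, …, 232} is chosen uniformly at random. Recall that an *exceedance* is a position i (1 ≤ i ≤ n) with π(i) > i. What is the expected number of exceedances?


Write X = Σ_{i=1}^{232} X_i, where X_i = 1_{π(i) > i}.
For each fixed i, π(i) is uniform over {1, …, 232} (marginal of a uniform permutation), so P[π(i) > i] = (n − i)/n. Summing: Σ_{i=1}^{232} (n − i)/n = (0 + 1 + … + 231)/232 = 232(232 − 1)/(2·232) = (232 − 1)/2.
Hence E[X] = Σ_{i=1}^{232} (232 − i)/232 = 231/2 ≈ 115.500.

E[X] = 231/2 = 115.500.


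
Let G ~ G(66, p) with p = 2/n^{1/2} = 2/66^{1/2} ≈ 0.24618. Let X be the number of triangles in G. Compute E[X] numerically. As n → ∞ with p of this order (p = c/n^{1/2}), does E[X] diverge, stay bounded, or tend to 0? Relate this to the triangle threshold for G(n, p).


Number of potential triangles: C(66, 3) = 45760.
Each occurs with probability p³ ≈ (0.24618)³ ≈ 1.4920181e-02.
By linearity: E[X] = C(66, 3)·p³ ≈ 45760 · 1.4920181e-02 ≈ 682.74747.
Since α = 1/2 < 1, p = c/n^{1/2} ≫ 1/n is above the triangle threshold p ~ 1/n. Asymptotically E[X] ~ (c³/6)·n^{3(1−α)} = (2³/6)·n^{1.5} → ∞; triangles are abundant w.h.p.

E[X] ≈ 682.74747; in regime p = Θ(1/n^{1/2}) E[X] diverges (above the triangle threshold p ~ 1/n).


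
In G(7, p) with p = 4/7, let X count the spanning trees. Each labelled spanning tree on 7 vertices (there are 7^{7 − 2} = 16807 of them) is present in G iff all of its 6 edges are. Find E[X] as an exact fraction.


K_7 has 7^{7 − 2} = 16807 labelled spanning trees.
For each such spanning tree H, let X_H = 1 if all 6 edges of H are present in G. Then P[X_H = 1] = p^{6} = (4/7)^{6} = 4096/117649.
Summing the indicators: E[X] = Σ_H E[X_H] = 16807 · p^{6} = 16807 · 4096/117649 = 4096/7.
Numerically: E[X] ≈ 585.

E[X] = 16807 · (4/7)^{6} = 4096/7 ≈ 585.


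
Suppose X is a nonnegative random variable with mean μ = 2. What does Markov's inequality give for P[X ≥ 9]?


μ = E[X] = 2, a = 9.
Markov: P[X ≥ 9] ≤ μ/a = (2)/9 = 2/9.
Numerically: ≈ 0.222.
(Since a = 9 > μ = 2.000, the bound 2/9 is < 1 and informative.)

P[X ≥ 9] ≤ 2/9 ≈ 0.222.


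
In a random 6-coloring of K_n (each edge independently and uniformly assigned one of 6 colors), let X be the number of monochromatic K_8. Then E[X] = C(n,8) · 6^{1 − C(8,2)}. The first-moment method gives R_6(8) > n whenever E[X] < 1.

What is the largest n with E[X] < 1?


We need C(n, 8) · 6^{1 − 28} < 1, i.e. C(n, 8) < 6^{28 − 1} = 1023490369077469249536.
Check values of n near the boundary:
  n = 1590: C(1590, 8) = 995397314198933813310; 995397314198933813310 < 1023490369077469249536? YES
  n = 1591: C(1591, 8) = 1000427749141189953870; 1000427749141189953870 < 1023490369077469249536? YES
  n = 1592: C(1592, 8) = 1005480414540892933435; 1005480414540892933435 < 1023490369077469249536? YES
  n = 1593: C(1593, 8) = 1010555394551193970323; 1010555394551193970323 < 1023490369077469249536? YES
  n = 1594: C(1594, 8) = 1015652773590544255167; 1015652773590544255167 < 1023490369077469249536? YES
  n = 1595: C(1595, 8) = 1020772636343363633895; 1020772636343363633895 < 1023490369077469249536? YES
  n = 1596: C(1596, 8) = 1025915067760710553965; 1025915067760710553965 < 1023490369077469249536? NO
The largest n with C(n, 8) < 1023490369077469249536 is n = 1595 (where E[X] = 113419181815929292655/113721152119718805504 ≈ 0.997345). Hence R_6(8) > 1595, i.e. R_6(8) ≥ 1596.

Largest n = 1595; hence R_6(8) > 1595.


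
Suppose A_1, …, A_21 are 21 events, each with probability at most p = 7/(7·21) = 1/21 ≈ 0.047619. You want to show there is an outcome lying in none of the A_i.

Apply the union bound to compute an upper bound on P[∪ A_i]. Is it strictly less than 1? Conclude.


Union bound: P[∪_{i=1}^{21} A_i] ≤ Σ_i P[A_i] ≤ 21·p = 21·(1/21) = 1.
Numerically: 1 ≈ 1.000000.
Is 1 < 1? NO.
Since the bound 1 is ≥ 1, the union bound is uninformative here; it does NOT by itself certify existence.

21·p = 1 ≈ 1.000000; existence NOT certified by the union bound.


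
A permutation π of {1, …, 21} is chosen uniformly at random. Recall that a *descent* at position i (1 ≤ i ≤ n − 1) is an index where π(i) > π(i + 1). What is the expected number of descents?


Write X = Σ X_I over i = 1, …, 20, with X_I the indicator of one descent.
There are 20 indicators.
For each fixed i, the pair (π(i), π(i+1)) is a uniformly random ordered pair of distinct values from {1, …, 21}; by symmetry P[π(i) > π(i+1)] = 1/2.
By linearity: E[X] = 20 · (1/2) = (21 − 1) · (1/2) = 10 ≈ 10.0000.

E[X] = 10 = 10.0000.


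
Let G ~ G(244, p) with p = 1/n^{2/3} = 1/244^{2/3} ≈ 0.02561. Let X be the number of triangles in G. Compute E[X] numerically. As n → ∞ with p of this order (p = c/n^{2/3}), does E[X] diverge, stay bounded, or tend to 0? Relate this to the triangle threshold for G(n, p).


Number of potential triangles: C(244, 3) = 2391444.
Each occurs with probability p³ ≈ (0.02561)³ ≈ 1.679656e-05.
By linearity: E[X] = C(244, 3)·p³ ≈ 2391444 · 1.679656e-05 ≈ 40.1680.
Since α = 2/3 < 1, p = c/n^{2/3} ≫ 1/n is above the triangle threshold p ~ 1/n. Asymptotically E[X] ~ (c³/6)·n^{3(1−α)} = (1³/6)·n^{1} → ∞; triangles are abundant w.h.p.

E[X] ≈ 40.1680; in regime p = Θ(1/n^{2/3}) E[X] diverges (above the triangle threshold p ~ 1/n).


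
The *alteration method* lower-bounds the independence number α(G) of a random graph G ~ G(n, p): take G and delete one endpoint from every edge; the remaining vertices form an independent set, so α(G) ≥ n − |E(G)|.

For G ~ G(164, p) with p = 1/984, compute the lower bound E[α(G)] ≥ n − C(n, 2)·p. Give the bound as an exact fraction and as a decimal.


E[|E(G)|] = C(164, 2)·p = 13366 · (1/984) = 163/12.
E[α(G)] ≥ n − E[|E(G)|] = 164 − 163/12 = 1805/12.
Numerically: ≈ 150.41667.
(This is only a lower bound; the true E[α(G)] may be larger.)

E[α(G)] ≥ 1805/12 ≈ 150.41667.


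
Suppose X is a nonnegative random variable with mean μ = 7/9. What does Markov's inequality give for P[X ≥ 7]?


μ = E[X] = 7/9, a = 7.
Markov: P[X ≥ 7] ≤ μ/a = (7/9)/7 = 1/9.
Numerically: ≈ 0.1111.
(Since a = 7 > μ = 0.7778, the bound 1/9 is < 1 and informative.)

P[X ≥ 7] ≤ 1/9 ≈ 0.1111.


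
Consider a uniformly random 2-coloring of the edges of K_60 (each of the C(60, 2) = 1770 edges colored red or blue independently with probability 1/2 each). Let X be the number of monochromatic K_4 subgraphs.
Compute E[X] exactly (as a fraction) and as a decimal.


Let X = Σ_S X_S over the C(60, 4) = 487635 subsets S of size 4, where X_S = 1 if the K_4 on S is monochromatic.
For a fixed S, the K_4 on S has C(4, 2) = 6 edges. P[all 6 edges red] = (1/2)^6, and likewise for blue, so P[monochromatic] = 2·(1/2)^6 = 2^{1 − 6} = 1/32.
By linearity: E[X] = C(60, 4) · 2^{1 − 6} = 487635 · 1/32 = 487635/32.
Numerically: E[X] ≈ 15238.59375.

E[X] = C(60,4)·2^(1−C(4,2)) = 487635/32 ≈ 15238.59375.


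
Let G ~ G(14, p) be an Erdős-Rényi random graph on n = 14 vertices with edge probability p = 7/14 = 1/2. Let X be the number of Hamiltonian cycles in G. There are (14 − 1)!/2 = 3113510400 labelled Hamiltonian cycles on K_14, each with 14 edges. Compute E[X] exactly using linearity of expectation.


K_14 has (14 − 1)!/2 = 3113510400 labelled Hamiltonian cycles.
For each such Hamiltonian cycle H, let X_H = 1 if all 14 edges of H are present in G. Then P[X_H = 1] = p^{14} = (1/2)^{14} = 1/16384.
By linearity of expectation: E[X] = Σ_H E[X_H] = 3113510400 · p^{14} = 3113510400 · 1/16384 = 6081075/32.
Numerically: E[X] ≈ 190034.

E[X] = 3113510400 · (1/2)^{14} = 6081075/32 ≈ 190034.


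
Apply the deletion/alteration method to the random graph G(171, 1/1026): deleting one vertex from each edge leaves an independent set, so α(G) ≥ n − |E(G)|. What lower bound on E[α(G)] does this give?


E[|E(G)|] = C(171, 2)·p = 14535 · (1/1026) = 85/6.
E[α(G)] ≥ n − E[|E(G)|] = 171 − 85/6 = 941/6.
Numerically: ≈ 156.8333.
(This is only a lower bound; the true E[α(G)] may be larger.)

E[α(G)] ≥ 941/6 ≈ 156.8333.


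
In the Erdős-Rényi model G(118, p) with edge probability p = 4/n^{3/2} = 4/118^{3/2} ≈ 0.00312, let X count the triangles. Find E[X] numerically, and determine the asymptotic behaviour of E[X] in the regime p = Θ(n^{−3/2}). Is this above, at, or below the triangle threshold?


Number of potential triangles: C(118, 3) = 266916.
Each occurs with probability p³ ≈ (0.00312)³ ≈ 3.03886e-08.
By linearity: E[X] = C(118, 3)·p³ ≈ 266916 · 3.03886e-08 ≈ 0.008.
Since α = 3/2 > 1, p = c/n^{3/2} = o(1/n) is below the triangle threshold p ~ 1/n. Asymptotically E[X] ~ (c³/6)·n^{3(1−α)} = (4³/6)·n^{-1.5} → 0, so by Markov's inequality G has no triangles w.h.p.

E[X] ≈ 0.008; in regime p = Θ(1/n^{3/2}) E[X] tends to 0 (below the triangle threshold p ~ 1/n).


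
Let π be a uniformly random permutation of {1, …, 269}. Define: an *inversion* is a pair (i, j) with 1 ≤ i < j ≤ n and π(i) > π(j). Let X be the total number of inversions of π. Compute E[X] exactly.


Write X = Σ X_I over the C(269, 2) = 36046 pairs i < j, with X_I the indicator of one inversion.
There are 36046 indicators.
For each fixed pair i < j, the values π(i) and π(j) are two distinct elements of {1, …, 269} in uniformly random order; by symmetry P[π(i) > π(j)] = 1/2.
By linearity: E[X] = 36046 · (1/2) = C(269, 2) · (1/2) = 36046/2 = 18023 ≈ 18023.000000.

E[X] = 18023 = 18023.000000.


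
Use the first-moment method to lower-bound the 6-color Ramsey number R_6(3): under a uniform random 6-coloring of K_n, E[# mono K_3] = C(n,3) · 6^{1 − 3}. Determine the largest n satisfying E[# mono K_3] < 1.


We need C(n, 3) · 6^{1 − 3} < 1, i.e. C(n, 3) < 6^{3 − 1} = 36.
Check values of n near the boundary:
  n = 6: C(6, 3) = 20; 20 < 36? YES
  n = 7: C(7, 3) = 35; 35 < 36? YES
  n = 8: C(8, 3) = 56; 56 < 36? NO
  n = 9: C(9, 3) = 84; 84 < 36? NO
  n = 10: C(10, 3) = 120; 120 < 36? NO
The largest n with C(n, 3) < 36 is n = 7 (where E[X] = 35/36 ≈ 0.972). Hence R_6(3) > 7, i.e. R_6(3) ≥ 8.

Largest n = 7; hence R_6(3) > 7.


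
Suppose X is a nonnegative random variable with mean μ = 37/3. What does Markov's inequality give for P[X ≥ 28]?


μ = E[X] = 37/3, a = 28.
Markov: P[X ≥ 28] ≤ μ/a = (37/3)/28 = 37/84.
Numerically: ≈ 0.440.
(Since a = 28 > μ = 12.333, the bound 37/84 is < 1 and informative.)

P[X ≥ 28] ≤ 37/84 ≈ 0.440.


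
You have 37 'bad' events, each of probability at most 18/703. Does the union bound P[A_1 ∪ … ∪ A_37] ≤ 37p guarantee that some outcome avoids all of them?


Union bound: P[∪_{i=1}^{37} A_i] ≤ Σ_i P[A_i] ≤ 37·p = 37·(18/703) = 18/19.
Numerically: 18/19 ≈ 0.9474.
Is 18/19 < 1? YES.
Since P[∪ A_i] ≤ 18/19 < 1, the complement has P[∩ A_i^c] ≥ 1 − 18/19 = 1/19 > 0, so some outcome avoids every A_i.

37·p = 18/19 ≈ 0.9474; existence CERTIFIED by the union bound.


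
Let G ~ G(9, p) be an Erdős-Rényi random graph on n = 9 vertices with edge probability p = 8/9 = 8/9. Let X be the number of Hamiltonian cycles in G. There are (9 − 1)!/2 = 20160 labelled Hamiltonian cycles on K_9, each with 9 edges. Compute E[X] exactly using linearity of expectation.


K_9 has (9 − 1)!/2 = 20160 labelled Hamiltonian cycles.
For each such Hamiltonian cycle H, let X_H = 1 if all 9 edges of H are present in G. Then P[X_H = 1] = p^{9} = (8/9)^{9} = 134217728/387420489.
Summing the indicators: E[X] = Σ_H E[X_H] = 20160 · p^{9} = 20160 · 134217728/387420489 = 300647710720/43046721.
Numerically: E[X] ≈ 6984.22.

E[X] = 20160 · (8/9)^{9} = 300647710720/43046721 ≈ 6984.22.


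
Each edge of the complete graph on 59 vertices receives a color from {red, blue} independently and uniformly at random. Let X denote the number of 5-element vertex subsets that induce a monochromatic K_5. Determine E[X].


Let X = Σ_S X_S over the C(59, 5) = 5006386 subsets S of size 5, where X_S = 1 if the K_5 on S is monochromatic.
For a fixed S, the K_5 on S has C(5, 2) = 10 edges. P[all 10 edges red] = (1/2)^10, and likewise for blue, so P[monochromatic] = 2·(1/2)^10 = 2^{1 − 10} = 1/512.
By linearity of expectation: E[X] = C(59, 5) · 2^{1 − 10} = 5006386 · 1/512 = 2503193/256.
Numerically: E[X] ≈ 9778.09766.

E[X] = C(59,5)·2^(1−C(5,2)) = 2503193/256 ≈ 9778.09766.


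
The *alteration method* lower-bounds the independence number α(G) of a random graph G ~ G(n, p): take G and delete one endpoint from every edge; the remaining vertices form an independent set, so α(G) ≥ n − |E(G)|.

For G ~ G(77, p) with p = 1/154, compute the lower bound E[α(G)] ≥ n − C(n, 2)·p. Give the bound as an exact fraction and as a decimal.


E[|E(G)|] = C(77, 2)·p = 2926 · (1/154) = 19.
E[α(G)] ≥ n − E[|E(G)|] = 77 − 19 = 58.
Numerically: ≈ 58.000.
(This is only a lower bound; the true E[α(G)] may be larger.)

E[α(G)] ≥ 58 ≈ 58.000.


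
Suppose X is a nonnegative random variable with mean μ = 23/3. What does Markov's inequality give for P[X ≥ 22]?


μ = E[X] = 23/3, a = 22.
Markov: P[X ≥ 22] ≤ μ/a = (23/3)/22 = 23/66.
Numerically: ≈ 0.348.
(Since a = 22 > μ = 7.667, the bound 23/66 is < 1 and informative.)

P[X ≥ 22] ≤ 23/66 ≈ 0.348.


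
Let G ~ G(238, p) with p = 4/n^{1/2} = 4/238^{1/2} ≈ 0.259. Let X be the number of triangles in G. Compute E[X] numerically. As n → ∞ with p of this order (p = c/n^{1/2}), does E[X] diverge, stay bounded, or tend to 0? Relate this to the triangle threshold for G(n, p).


Number of potential triangles: C(238, 3) = 2218636.
Each occurs with probability p³ ≈ (0.259)³ ≈ 1.74307e-02.
By linearity: E[X] = C(238, 3)·p³ ≈ 2218636 · 1.74307e-02 ≈ 38672.353.
Since α = 1/2 < 1, p = c/n^{1/2} ≫ 1/n is above the triangle threshold p ~ 1/n. Asymptotically E[X] ~ (c³/6)·n^{3(1−α)} = (4³/6)·n^{1.5} → ∞; triangles are abundant w.h.p.

E[X] ≈ 38672.353; in regime p = Θ(1/n^{1/2}) E[X] diverges (above the triangle threshold p ~ 1/n).


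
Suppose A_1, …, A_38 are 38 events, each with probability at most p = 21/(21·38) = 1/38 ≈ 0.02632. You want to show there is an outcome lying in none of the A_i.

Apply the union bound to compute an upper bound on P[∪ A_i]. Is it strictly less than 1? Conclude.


Union bound: P[∪_{i=1}^{38} A_i] ≤ Σ_i P[A_i] ≤ 38·p = 38·(1/38) = 1.
Numerically: 1 ≈ 1.00000.
Is 1 < 1? NO.
Since the bound 1 is ≥ 1, the union bound is uninformative here; it does NOT by itself certify existence.

38·p = 1 ≈ 1.00000; existence NOT certified by the union bound.


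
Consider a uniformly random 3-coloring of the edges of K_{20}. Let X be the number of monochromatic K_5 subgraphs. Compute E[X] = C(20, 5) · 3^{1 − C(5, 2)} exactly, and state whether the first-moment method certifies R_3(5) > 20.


E[X] = C(20, 5) · 3^{1 − 10} = 15504 · 3^{−9} = 15504/19683.
As a reduced fraction: E[X] = 5168/6561 ≈ 0.787685.
Is E[X] < 1? YES.
Since E[X] < 1, there exists a 3-coloring of K_{20} with no monochromatic K_5; hence R_3(5) > 20.

E[X] = 5168/6561 ≈ 0.787685; E[X] < 1, so R_3(5) > 20.


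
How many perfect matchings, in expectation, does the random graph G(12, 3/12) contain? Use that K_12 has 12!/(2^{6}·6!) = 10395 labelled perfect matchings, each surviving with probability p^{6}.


K_12 has 12!/(2^{6}·6!) = 10395 labelled perfect matchings.
For each such perfect matching H, let X_H = 1 if all 6 edges of H are present in G. Then P[X_H = 1] = p^{6} = (1/4)^{6} = 1/4096.
By linearity: E[X] = Σ_H E[X_H] = 10395 · p^{6} = 10395 · 1/4096 = 10395/4096.
Numerically: E[X] ≈ 2.5378.

E[X] = 10395 · (1/4)^{6} = 10395/4096 ≈ 2.5378.


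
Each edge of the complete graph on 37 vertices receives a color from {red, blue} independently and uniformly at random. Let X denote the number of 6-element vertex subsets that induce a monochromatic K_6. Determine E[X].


Let X = Σ_S X_S over the C(37, 6) = 2324784 subsets S of size 6, where X_S = 1 if the K_6 on S is monochromatic.
For a fixed S, the K_6 on S has C(6, 2) = 15 edges. P[all 15 edges red] = (1/2)^15, and likewise for blue, so P[monochromatic] = 2·(1/2)^15 = 2^{1 − 15} = 1/16384.
By linearity: E[X] = C(37, 6) · 2^{1 − 15} = 2324784 · 1/16384 = 145299/1024.
Numerically: E[X] ≈ 141.893555.

E[X] = C(37,6)·2^(1−C(6,2)) = 145299/1024 ≈ 141.893555.


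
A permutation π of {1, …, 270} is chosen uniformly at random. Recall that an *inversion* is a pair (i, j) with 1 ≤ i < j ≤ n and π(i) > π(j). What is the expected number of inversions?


Write X = Σ X_I over the C(270, 2) = 36315 pairs i < j, with X_I the indicator of one inversion.
There are 36315 indicators.
For each fixed pair i < j, the values π(i) and π(j) are two distinct elements of {1, …, 270} in uniformly random order; by symmetry P[π(i) > π(j)] = 1/2.
By linearity: E[X] = 36315 · (1/2) = C(270, 2) · (1/2) = 36315/2 = 36315/2 ≈ 18157.50000.

E[X] = 36315/2 = 18157.50000.


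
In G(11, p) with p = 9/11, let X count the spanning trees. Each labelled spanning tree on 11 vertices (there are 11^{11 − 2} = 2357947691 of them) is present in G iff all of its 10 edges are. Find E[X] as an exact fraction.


K_11 has 11^{11 − 2} = 2357947691 labelled spanning trees.
For each such spanning tree H, let X_H = 1 if all 10 edges of H are present in G. Then P[X_H = 1] = p^{10} = (9/11)^{10} = 3486784401/25937424601.
By linearity: E[X] = Σ_H E[X_H] = 2357947691 · p^{10} = 2357947691 · 3486784401/25937424601 = 3486784401/11.
Numerically: E[X] ≈ 3.17e+08.

E[X] = 2357947691 · (9/11)^{10} = 3486784401/11 ≈ 3.17e+08.


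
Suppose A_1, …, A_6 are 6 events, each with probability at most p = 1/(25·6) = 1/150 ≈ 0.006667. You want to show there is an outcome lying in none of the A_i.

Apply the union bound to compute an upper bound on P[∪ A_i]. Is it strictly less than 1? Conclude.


Union bound: P[∪_{i=1}^{6} A_i] ≤ Σ_i P[A_i] ≤ 6·p = 6·(1/150) = 1/25.
Numerically: 1/25 ≈ 0.040000.
Is 1/25 < 1? YES.
Since P[∪ A_i] ≤ 1/25 < 1, the complement has P[∩ A_i^c] ≥ 1 − 1/25 = 24/25 > 0, so some outcome avoids every A_i.

6·p = 1/25 ≈ 0.040000; existence CERTIFIED by the union bound.


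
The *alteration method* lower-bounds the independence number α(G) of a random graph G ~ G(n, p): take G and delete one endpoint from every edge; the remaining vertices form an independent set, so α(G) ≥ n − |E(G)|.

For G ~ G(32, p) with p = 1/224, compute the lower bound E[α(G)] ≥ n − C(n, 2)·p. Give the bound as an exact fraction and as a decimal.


E[|E(G)|] = C(32, 2)·p = 496 · (1/224) = 31/14.
E[α(G)] ≥ n − E[|E(G)|] = 32 − 31/14 = 417/14.
Numerically: ≈ 29.785714.
(This is only a lower bound; the true E[α(G)] may be larger.)

E[α(G)] ≥ 417/14 ≈ 29.785714.


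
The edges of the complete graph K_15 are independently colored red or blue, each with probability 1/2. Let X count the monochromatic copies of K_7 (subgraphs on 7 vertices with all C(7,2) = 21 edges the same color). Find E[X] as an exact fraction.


Let X = Σ_S X_S over the C(15, 7) = 6435 subsets S of size 7, where X_S = 1 if the K_7 on S is monochromatic.
For a fixed S, the K_7 on S has C(7, 2) = 21 edges. P[all 21 edges red] = (1/2)^21, and likewise for blue, so P[monochromatic] = 2·(1/2)^21 = 2^{1 − 21} = 1/1048576.
By linearity: E[X] = C(15, 7) · 2^{1 − 21} = 6435 · 1/1048576 = 6435/1048576.
Numerically: E[X] ≈ 0.006.

E[X] = C(15,7)·2^(1−C(7,2)) = 6435/1048576 ≈ 0.006.


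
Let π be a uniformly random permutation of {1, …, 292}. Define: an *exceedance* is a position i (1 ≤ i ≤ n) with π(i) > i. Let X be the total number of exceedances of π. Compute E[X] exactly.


Write X = Σ_{i=1}^{292} X_i, where X_i = 1_{π(i) > i}.
For each fixed i, π(i) is uniform over {1, …, 292} (marginal of a uniform permutation), so P[π(i) > i] = (n − i)/n. Summing: Σ_{i=1}^{292} (n − i)/n = (0 + 1 + … + 291)/292 = 292(292 − 1)/(2·292) = (292 − 1)/2.
Hence E[X] = Σ_{i=1}^{292} (292 − i)/292 = 291/2 ≈ 145.5000.

E[X] = 291/2 = 145.5000.


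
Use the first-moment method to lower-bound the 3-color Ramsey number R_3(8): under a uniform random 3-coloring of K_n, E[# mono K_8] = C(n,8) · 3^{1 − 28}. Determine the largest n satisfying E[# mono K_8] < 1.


We need C(n, 8) · 3^{1 − 28} < 1, i.e. C(n, 8) < 3^{28 − 1} = 7625597484987.
Check values of n near the boundary:
  n = 151: C(151, 8) = 5551321138650; 5551321138650 < 7625597484987? YES
  n = 152: C(152, 8) = 5859727868575; 5859727868575 < 7625597484987? YES
  n = 153: C(153, 8) = 6183023199255; 6183023199255 < 7625597484987? YES
  n = 154: C(154, 8) = 6521818990995; 6521818990995 < 7625597484987? YES
  n = 155: C(155, 8) = 6876747915675; 6876747915675 < 7625597484987? YES
  n = 156: C(156, 8) = 7248464019225; 7248464019225 < 7625597484987? YES
  n = 157: C(157, 8) = 7637643295425; 7637643295425 < 7625597484987? NO
The largest n with C(n, 8) < 7625597484987 is n = 156 (where E[X] = 805384891025/847288609443 ≈ 0.9505). Hence R_3(8) > 156, i.e. R_3(8) ≥ 157.

Largest n = 156; hence R_3(8) > 156.


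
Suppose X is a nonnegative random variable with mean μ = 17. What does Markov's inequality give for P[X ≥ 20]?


μ = E[X] = 17, a = 20.
Markov: P[X ≥ 20] ≤ μ/a = (17)/20 = 17/20.
Numerically: ≈ 0.850.
(Since a = 20 > μ = 17.000, the bound 17/20 is < 1 and informative.)

P[X ≥ 20] ≤ 17/20 ≈ 0.850.


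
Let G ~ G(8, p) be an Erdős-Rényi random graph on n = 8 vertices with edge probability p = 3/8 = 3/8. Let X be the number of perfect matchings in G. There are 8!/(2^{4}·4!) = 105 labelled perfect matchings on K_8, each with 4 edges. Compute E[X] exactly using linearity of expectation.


K_8 has 8!/(2^{4}·4!) = 105 labelled perfect matchings.
For each such perfect matching H, let X_H = 1 if all 4 edges of H are present in G. Then P[X_H = 1] = p^{4} = (3/8)^{4} = 81/4096.
By linearity of expectation: E[X] = Σ_H E[X_H] = 105 · p^{4} = 105 · 81/4096 = 8505/4096.
Numerically: E[X] ≈ 2.08.

E[X] = 105 · (3/8)^{4} = 8505/4096 ≈ 2.08.


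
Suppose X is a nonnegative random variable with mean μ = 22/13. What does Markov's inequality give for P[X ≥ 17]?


μ = E[X] = 22/13, a = 17.
Markov: P[X ≥ 17] ≤ μ/a = (22/13)/17 = 22/221.
Numerically: ≈ 0.09955.
(Since a = 17 > μ = 1.69231, the bound 22/221 is < 1 and informative.)

P[X ≥ 17] ≤ 22/221 ≈ 0.09955.


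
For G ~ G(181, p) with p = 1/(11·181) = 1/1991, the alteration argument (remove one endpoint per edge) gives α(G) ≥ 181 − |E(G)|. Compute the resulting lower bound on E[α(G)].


E[|E(G)|] = C(181, 2)·p = 16290 · (1/1991) = 90/11.
E[α(G)] ≥ n − E[|E(G)|] = 181 − 90/11 = 1901/11.
Numerically: ≈ 172.8182.
(This is only a lower bound; the true E[α(G)] may be larger.)

E[α(G)] ≥ 1901/11 ≈ 172.8182.


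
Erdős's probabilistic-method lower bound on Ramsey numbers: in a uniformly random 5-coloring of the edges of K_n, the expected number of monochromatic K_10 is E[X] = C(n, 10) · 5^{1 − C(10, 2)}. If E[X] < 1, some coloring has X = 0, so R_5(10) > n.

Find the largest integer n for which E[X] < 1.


We need C(n, 10) · 5^{1 − 45} < 1, i.e. C(n, 10) < 5^{45 − 1} = 5684341886080801486968994140625.
Check values of n near the boundary:
  n = 5391: C(5391, 10) = 5666344714787188828795213697883; 5666344714787188828795213697883 < 5684341886080801486968994140625? YES
  n = 5392: C(5392, 10) = 5676873040158402483252283957448; 5676873040158402483252283957448 < 5684341886080801486968994140625? YES
  n = 5393: C(5393, 10) = 5687418968154238267170642278008; 5687418968154238267170642278008 < 5684341886080801486968994140625? NO
  n = 5394: C(5394, 10) = 5697982524930156243149785372878; 5697982524930156243149785372878 < 5684341886080801486968994140625? NO
  n = 5395: C(5395, 10) = 5708563736675616143322765475706; 5708563736675616143322765475706 < 5684341886080801486968994140625? NO
The largest n with C(n, 10) < 5684341886080801486968994140625 is n = 5392 (where E[X] = 5676873040158402483252283957448/5684341886080801486968994140625 ≈ 0.99869). Hence R_5(10) > 5392, i.e. R_5(10) ≥ 5393.

Largest n = 5392; hence R_5(10) > 5392.


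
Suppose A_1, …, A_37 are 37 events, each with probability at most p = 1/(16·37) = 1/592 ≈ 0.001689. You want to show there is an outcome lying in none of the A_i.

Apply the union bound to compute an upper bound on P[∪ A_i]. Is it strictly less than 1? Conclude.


Union bound: P[∪_{i=1}^{37} A_i] ≤ Σ_i P[A_i] ≤ 37·p = 37·(1/592) = 1/16.
Numerically: 1/16 ≈ 0.062500.
Is 1/16 < 1? YES.
Since P[∪ A_i] ≤ 1/16 < 1, the complement has P[∩ A_i^c] ≥ 1 − 1/16 = 15/16 > 0, so some outcome avoids every A_i.

37·p = 1/16 ≈ 0.062500; existence CERTIFIED by the union bound.


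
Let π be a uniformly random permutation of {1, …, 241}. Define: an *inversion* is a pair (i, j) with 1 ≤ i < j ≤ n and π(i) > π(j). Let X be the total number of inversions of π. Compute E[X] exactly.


Write X = Σ X_I over the C(241, 2) = 28920 pairs i < j, with X_I the indicator of one inversion.
There are 28920 indicators.
For each fixed pair i < j, the values π(i) and π(j) are two distinct elements of {1, …, 241} in uniformly random order; by symmetry P[π(i) > π(j)] = 1/2.
By linearity: E[X] = 28920 · (1/2) = C(241, 2) · (1/2) = 28920/2 = 14460 ≈ 14460.0000.

E[X] = 14460 = 14460.0000.


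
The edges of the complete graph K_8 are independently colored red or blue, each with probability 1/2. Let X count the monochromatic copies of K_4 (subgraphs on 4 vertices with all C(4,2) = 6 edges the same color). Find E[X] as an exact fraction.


Let X = Σ_S X_S over the C(8, 4) = 70 subsets S of size 4, where X_S = 1 if the K_4 on S is monochromatic.
For a fixed S, the K_4 on S has C(4, 2) = 6 edges. P[all 6 edges red] = (1/2)^6, and likewise for blue, so P[monochromatic] = 2·(1/2)^6 = 2^{1 − 6} = 1/32.
Summing: E[X] = C(8, 4) · 2^{1 − 6} = 70 · 1/32 = 35/16.
Numerically: E[X] ≈ 2.1875.

E[X] = C(8,4)·2^(1−C(4,2)) = 35/16 ≈ 2.1875.


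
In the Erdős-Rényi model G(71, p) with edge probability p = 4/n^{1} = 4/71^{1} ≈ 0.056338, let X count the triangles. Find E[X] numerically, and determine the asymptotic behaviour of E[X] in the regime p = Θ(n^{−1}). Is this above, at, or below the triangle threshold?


Number of potential triangles: C(71, 3) = 57155.
Each occurs with probability p³ ≈ (0.056338)³ ≈ 1.7881540e-04.
By linearity: E[X] = C(71, 3)·p³ ≈ 57155 · 1.7881540e-04 ≈ 10.22019.
Here α = 1, so p = 4/n is exactly at the triangle threshold p ~ 1/n. Asymptotically E[X] → c³/6 = 4³/6 = 32/3 ≈ 10.66667, a bounded constant. In this regime the triangle count is asymptotically Poisson(c³/6).

E[X] ≈ 10.22019; in regime p = Θ(1/n^{1}) E[X] stays bounded (at the triangle threshold p ~ 1/n).


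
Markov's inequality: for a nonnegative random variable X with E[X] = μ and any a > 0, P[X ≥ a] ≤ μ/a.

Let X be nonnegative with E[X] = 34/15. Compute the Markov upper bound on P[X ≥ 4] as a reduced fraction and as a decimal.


μ = E[X] = 34/15, a = 4.
Markov: P[X ≥ 4] ≤ μ/a = (34/15)/4 = 17/30.
Numerically: ≈ 0.5667.
(Since a = 4 > μ = 2.2667, the bound 17/30 is < 1 and informative.)

P[X ≥ 4] ≤ 17/30 ≈ 0.5667.


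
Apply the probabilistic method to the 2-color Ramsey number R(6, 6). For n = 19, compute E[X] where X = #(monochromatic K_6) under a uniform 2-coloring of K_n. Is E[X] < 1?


E[X] = C(19, 6) · 2^{1 − 15} = 27132 · 2^{−14} = 27132/16384.
As a reduced fraction: E[X] = 6783/4096 ≈ 1.65601.
Is E[X] < 1? NO.
Since E[X] ≥ 1, the first-moment bound is inconclusive at n = 19; it does NOT by itself certify R(6, 6) > 19.

E[X] = 6783/4096 ≈ 1.65601; E[X] ≥ 1; first-moment method inconclusive here.


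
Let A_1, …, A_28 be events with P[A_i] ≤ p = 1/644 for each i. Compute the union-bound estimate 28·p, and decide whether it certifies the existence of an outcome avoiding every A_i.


Union bound: P[∪_{i=1}^{28} A_i] ≤ Σ_i P[A_i] ≤ 28·p = 28·(1/644) = 1/23.
Numerically: 1/23 ≈ 0.043.
Is 1/23 < 1? YES.
Since P[∪ A_i] ≤ 1/23 < 1, the complement has P[∩ A_i^c] ≥ 1 − 1/23 = 22/23 > 0, so some outcome avoids every A_i.

28·p = 1/23 ≈ 0.043; existence CERTIFIED by the union bound.


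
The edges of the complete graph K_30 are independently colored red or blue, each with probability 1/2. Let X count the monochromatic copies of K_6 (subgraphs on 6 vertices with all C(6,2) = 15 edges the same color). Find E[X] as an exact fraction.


Let X = Σ_S X_S over the C(30, 6) = 593775 subsets S of size 6, where X_S = 1 if the K_6 on S is monochromatic.
For a fixed S, the K_6 on S has C(6, 2) = 15 edges. P[all 15 edges red] = (1/2)^15, and likewise for blue, so P[monochromatic] = 2·(1/2)^15 = 2^{1 − 15} = 1/16384.
By linearity: E[X] = C(30, 6) · 2^{1 − 15} = 593775 · 1/16384 = 593775/16384.
Numerically: E[X] ≈ 36.2411.

E[X] = C(30,6)·2^(1−C(6,2)) = 593775/16384 ≈ 36.2411.


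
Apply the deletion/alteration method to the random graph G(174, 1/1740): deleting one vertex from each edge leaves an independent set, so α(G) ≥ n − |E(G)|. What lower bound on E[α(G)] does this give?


E[|E(G)|] = C(174, 2)·p = 15051 · (1/1740) = 173/20.
E[α(G)] ≥ n − E[|E(G)|] = 174 − 173/20 = 3307/20.
Numerically: ≈ 165.350000.
(This is only a lower bound; the true E[α(G)] may be larger.)

E[α(G)] ≥ 3307/20 ≈ 165.350000.


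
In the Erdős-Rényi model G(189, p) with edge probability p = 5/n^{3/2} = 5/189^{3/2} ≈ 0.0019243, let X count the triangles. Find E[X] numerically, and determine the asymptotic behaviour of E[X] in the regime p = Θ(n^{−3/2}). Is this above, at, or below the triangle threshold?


Number of potential triangles: C(189, 3) = 1107414.
Each occurs with probability p³ ≈ (0.0019243)³ ≈ 7.1257715e-09.
By linearity: E[X] = C(189, 3)·p³ ≈ 1107414 · 7.1257715e-09 ≈ 0.00789.
Since α = 3/2 > 1, p = c/n^{3/2} = o(1/n) is below the triangle threshold p ~ 1/n. Asymptotically E[X] ~ (c³/6)·n^{3(1−α)} = (5³/6)·n^{-1.5} → 0, so by Markov's inequality G has no triangles w.h.p.

E[X] ≈ 0.00789; in regime p = Θ(1/n^{3/2}) E[X] tends to 0 (below the triangle threshold p ~ 1/n).


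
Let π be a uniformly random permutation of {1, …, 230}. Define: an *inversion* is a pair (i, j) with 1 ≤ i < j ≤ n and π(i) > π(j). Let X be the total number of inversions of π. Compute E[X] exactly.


Write X = Σ X_I over the C(230, 2) = 26335 pairs i < j, with X_I the indicator of one inversion.
There are 26335 indicators.
For each fixed pair i < j, the values π(i) and π(j) are two distinct elements of {1, …, 230} in uniformly random order; by symmetry P[π(i) > π(j)] = 1/2.
By linearity: E[X] = 26335 · (1/2) = C(230, 2) · (1/2) = 26335/2 = 26335/2 ≈ 13167.500.

E[X] = 26335/2 = 13167.500.


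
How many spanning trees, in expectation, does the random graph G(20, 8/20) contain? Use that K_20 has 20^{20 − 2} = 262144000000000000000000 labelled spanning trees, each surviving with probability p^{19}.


K_20 has 20^{20 − 2} = 262144000000000000000000 labelled spanning trees.
For each such spanning tree H, let X_H = 1 if all 19 edges of H are present in G. Then P[X_H = 1] = p^{19} = (2/5)^{19} = 524288/19073486328125.
By linearity of expectation: E[X] = Σ_H E[X_H] = 262144000000000000000000 · p^{19} = 262144000000000000000000 · 524288/19073486328125 = 36028797018963968/5.
Numerically: E[X] ≈ 7.2058e+15.

E[X] = 262144000000000000000000 · (2/5)^{19} = 36028797018963968/5 ≈ 7.2058e+15.


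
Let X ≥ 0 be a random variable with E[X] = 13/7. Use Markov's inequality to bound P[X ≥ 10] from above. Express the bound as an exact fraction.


μ = E[X] = 13/7, a = 10.
Markov: P[X ≥ 10] ≤ μ/a = (13/7)/10 = 13/70.
Numerically: ≈ 0.1857.
(Since a = 10 > μ = 1.8571, the bound 13/70 is < 1 and informative.)

P[X ≥ 10] ≤ 13/70 ≈ 0.1857.


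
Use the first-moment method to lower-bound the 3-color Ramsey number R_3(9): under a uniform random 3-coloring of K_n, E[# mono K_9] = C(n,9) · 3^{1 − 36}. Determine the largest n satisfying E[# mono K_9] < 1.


We need C(n, 9) · 3^{1 − 36} < 1, i.e. C(n, 9) < 3^{36 − 1} = 50031545098999707.
Check values of n near the boundary:
  n = 296: C(296, 9) = 42513789098994080; 42513789098994080 < 50031545098999707? YES
  n = 297: C(297, 9) = 43842345008337645; 43842345008337645 < 50031545098999707? YES
  n = 298: C(298, 9) = 45207677551849890; 45207677551849890 < 50031545098999707? YES
  n = 299: C(299, 9) = 46610674441390059; 46610674441390059 < 50031545098999707? YES
  n = 300: C(300, 9) = 48052241692154700; 48052241692154700 < 50031545098999707? YES
  n = 301: C(301, 9) = 49533303936090975; 49533303936090975 < 50031545098999707? YES
  n = 302: C(302, 9) = 51054804739588650; 51054804739588650 < 50031545098999707? NO
  n = 303: C(303, 9) = 52617706925494425; 52617706925494425 < 50031545098999707? NO
  n = 304: C(304, 9) = 54222992899492560; 54222992899492560 < 50031545098999707? NO
The largest n with C(n, 9) < 50031545098999707 is n = 301 (where E[X] = 16511101312030325/16677181699666569 ≈ 0.9900415). Hence R_3(9) > 301, i.e. R_3(9) ≥ 302.

Largest n = 301; hence R_3(9) > 301.


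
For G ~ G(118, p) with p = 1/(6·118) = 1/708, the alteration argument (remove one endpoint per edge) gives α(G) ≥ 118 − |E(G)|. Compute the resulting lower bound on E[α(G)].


E[|E(G)|] = C(118, 2)·p = 6903 · (1/708) = 39/4.
E[α(G)] ≥ n − E[|E(G)|] = 118 − 39/4 = 433/4.
Numerically: ≈ 108.25000.
(This is only a lower bound; the true E[α(G)] may be larger.)

E[α(G)] ≥ 433/4 ≈ 108.25000.


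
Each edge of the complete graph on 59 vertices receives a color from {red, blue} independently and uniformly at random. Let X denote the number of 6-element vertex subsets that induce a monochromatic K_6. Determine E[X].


Let X = Σ_S X_S over the C(59, 6) = 45057474 subsets S of size 6, where X_S = 1 if the K_6 on S is monochromatic.
For a fixed S, the K_6 on S has C(6, 2) = 15 edges. P[all 15 edges red] = (1/2)^15, and likewise for blue, so P[monochromatic] = 2·(1/2)^15 = 2^{1 − 15} = 1/16384.
By linearity of expectation: E[X] = C(59, 6) · 2^{1 − 15} = 45057474 · 1/16384 = 22528737/8192.
Numerically: E[X] ≈ 2750.08997.

E[X] = C(59,6)·2^(1−C(6,2)) = 22528737/8192 ≈ 2750.08997.


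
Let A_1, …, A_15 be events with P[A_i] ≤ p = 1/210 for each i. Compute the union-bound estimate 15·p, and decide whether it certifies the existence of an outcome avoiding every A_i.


Union bound: P[∪_{i=1}^{15} A_i] ≤ Σ_i P[A_i] ≤ 15·p = 15·(1/210) = 1/14.
Numerically: 1/14 ≈ 0.0714.
Is 1/14 < 1? YES.
Since P[∪ A_i] ≤ 1/14 < 1, the complement has P[∩ A_i^c] ≥ 1 − 1/14 = 13/14 > 0, so some outcome avoids every A_i.

15·p = 1/14 ≈ 0.0714; existence CERTIFIED by the union bound.


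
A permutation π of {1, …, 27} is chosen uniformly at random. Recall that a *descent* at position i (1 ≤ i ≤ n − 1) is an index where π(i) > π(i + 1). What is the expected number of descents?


Write X = Σ X_I over i = 1, …, 26, with X_I the indicator of one descent.
There are 26 indicators.
For each fixed i, the pair (π(i), π(i+1)) is a uniformly random ordered pair of distinct values from {1, …, 27}; by symmetry P[π(i) > π(i+1)] = 1/2.
By linearity: E[X] = 26 · (1/2) = (27 − 1) · (1/2) = 13 ≈ 13.0000.

E[X] = 13 = 13.0000.


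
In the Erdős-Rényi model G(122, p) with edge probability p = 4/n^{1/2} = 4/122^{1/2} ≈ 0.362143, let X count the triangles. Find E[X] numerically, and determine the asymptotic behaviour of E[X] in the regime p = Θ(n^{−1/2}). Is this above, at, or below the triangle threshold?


Number of potential triangles: C(122, 3) = 295240.
Each occurs with probability p³ ≈ (0.362143)³ ≈ 4.74941619e-02.
By linearity: E[X] = C(122, 3)·p³ ≈ 295240 · 4.74941619e-02 ≈ 14022.176347.
Since α = 1/2 < 1, p = c/n^{1/2} ≫ 1/n is above the triangle threshold p ~ 1/n. Asymptotically E[X] ~ (c³/6)·n^{3(1−α)} = (4³/6)·n^{1.5} → ∞; triangles are abundant w.h.p.

E[X] ≈ 14022.176347; in regime p = Θ(1/n^{1/2}) E[X] diverges (above the triangle threshold p ~ 1/n).


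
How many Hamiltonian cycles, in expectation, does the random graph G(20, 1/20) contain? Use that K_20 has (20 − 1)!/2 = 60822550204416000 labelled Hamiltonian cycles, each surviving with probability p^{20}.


K_20 has (20 − 1)!/2 = 60822550204416000 labelled Hamiltonian cycles.
For each such Hamiltonian cycle H, let X_H = 1 if all 20 edges of H are present in G. Then P[X_H = 1] = p^{20} = (1/20)^{20} = 1/104857600000000000000000000.
By linearity: E[X] = Σ_H E[X_H] = 60822550204416000 · p^{20} = 60822550204416000 · 1/104857600000000000000000000 = 14849255421/25600000000000000000.
Numerically: E[X] ≈ 5.8e-10.

E[X] = 60822550204416000 · (1/20)^{20} = 14849255421/25600000000000000000 ≈ 5.8e-10.


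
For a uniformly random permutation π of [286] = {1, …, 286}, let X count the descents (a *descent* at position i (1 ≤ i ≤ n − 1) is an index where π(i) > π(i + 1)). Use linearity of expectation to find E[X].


Write X = Σ X_I over i = 1, …, 285, with X_I the indicator of one descent.
There are 285 indicators.
For each fixed i, the pair (π(i), π(i+1)) is a uniformly random ordered pair of distinct values from {1, …, 286}; by symmetry P[π(i) > π(i+1)] = 1/2.
By linearity: E[X] = 285 · (1/2) = (286 − 1) · (1/2) = 285/2 ≈ 142.5000.

E[X] = 285/2 = 142.5000.


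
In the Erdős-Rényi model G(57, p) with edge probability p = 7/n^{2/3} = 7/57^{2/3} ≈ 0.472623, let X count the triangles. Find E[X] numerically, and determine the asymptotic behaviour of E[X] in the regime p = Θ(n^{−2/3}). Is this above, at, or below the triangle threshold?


Number of potential triangles: C(57, 3) = 29260.
Each occurs with probability p³ ≈ (0.472623)³ ≈ 1.05570945e-01.
By linearity: E[X] = C(57, 3)·p³ ≈ 29260 · 1.05570945e-01 ≈ 3089.005848.
Since α = 2/3 < 1, p = c/n^{2/3} ≫ 1/n is above the triangle threshold p ~ 1/n. Asymptotically E[X] ~ (c³/6)·n^{3(1−α)} = (7³/6)·n^{1} → ∞; triangles are abundant w.h.p.

E[X] ≈ 3089.005848; in regime p = Θ(1/n^{2/3}) E[X] diverges (above the triangle threshold p ~ 1/n).


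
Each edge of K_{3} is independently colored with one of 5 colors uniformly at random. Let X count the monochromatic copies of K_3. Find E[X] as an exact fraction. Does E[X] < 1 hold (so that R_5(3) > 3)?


E[X] = C(3, 3) · 5^{1 − 3} = 1 · 5^{−2} = 1/25.
As a reduced fraction: E[X] = 1/25 ≈ 0.0400.
Is E[X] < 1? YES.
Since E[X] < 1, there exists a 5-coloring of K_{3} with no monochromatic K_3; hence R_5(3) > 3.

E[X] = 1/25 ≈ 0.0400; E[X] < 1, so R_5(3) > 3.


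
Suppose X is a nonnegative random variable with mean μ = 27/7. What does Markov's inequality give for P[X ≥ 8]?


μ = E[X] = 27/7, a = 8.
Markov: P[X ≥ 8] ≤ μ/a = (27/7)/8 = 27/56.
Numerically: ≈ 0.48214.
(Since a = 8 > μ = 3.85714, the bound 27/56 is < 1 and informative.)

P[X ≥ 8] ≤ 27/56 ≈ 0.48214.
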